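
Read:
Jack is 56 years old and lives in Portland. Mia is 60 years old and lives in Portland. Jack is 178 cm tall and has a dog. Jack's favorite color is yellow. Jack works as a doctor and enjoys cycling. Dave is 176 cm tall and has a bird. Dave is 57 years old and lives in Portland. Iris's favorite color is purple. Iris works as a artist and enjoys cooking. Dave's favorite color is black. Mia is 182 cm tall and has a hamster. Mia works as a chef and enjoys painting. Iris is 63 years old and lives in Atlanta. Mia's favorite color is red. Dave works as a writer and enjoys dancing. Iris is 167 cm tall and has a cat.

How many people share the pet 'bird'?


Count: 1

1


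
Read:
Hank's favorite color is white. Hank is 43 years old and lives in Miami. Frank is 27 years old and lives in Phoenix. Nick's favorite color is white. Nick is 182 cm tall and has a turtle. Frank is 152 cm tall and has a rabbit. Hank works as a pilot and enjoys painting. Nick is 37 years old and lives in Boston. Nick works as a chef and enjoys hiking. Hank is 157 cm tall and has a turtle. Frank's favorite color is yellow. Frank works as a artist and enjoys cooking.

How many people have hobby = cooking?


Count: 1

1


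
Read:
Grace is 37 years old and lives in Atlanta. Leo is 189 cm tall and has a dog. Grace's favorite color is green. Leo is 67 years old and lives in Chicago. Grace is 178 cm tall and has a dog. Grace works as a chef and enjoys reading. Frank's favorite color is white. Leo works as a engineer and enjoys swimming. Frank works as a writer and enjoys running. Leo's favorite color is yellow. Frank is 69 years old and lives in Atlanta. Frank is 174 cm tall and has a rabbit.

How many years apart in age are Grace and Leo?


37 vs 67, diff = 30

30


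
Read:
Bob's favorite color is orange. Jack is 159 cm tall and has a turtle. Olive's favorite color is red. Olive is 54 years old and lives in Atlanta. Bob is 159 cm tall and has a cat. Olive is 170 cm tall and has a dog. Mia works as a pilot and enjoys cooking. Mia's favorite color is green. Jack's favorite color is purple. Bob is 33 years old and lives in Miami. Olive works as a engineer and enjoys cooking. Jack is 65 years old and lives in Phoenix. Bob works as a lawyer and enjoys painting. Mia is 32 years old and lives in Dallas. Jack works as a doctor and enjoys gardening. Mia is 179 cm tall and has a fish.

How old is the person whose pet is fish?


Person with pet=fish is Mia, age 32

32


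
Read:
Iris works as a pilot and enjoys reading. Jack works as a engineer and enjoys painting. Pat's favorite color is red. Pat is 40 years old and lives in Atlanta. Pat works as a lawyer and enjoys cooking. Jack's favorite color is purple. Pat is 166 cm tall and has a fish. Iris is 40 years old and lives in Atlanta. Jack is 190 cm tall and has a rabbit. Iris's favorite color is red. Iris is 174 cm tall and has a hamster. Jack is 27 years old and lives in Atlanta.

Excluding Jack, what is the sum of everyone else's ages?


Sum (excluding Jack): 80

80


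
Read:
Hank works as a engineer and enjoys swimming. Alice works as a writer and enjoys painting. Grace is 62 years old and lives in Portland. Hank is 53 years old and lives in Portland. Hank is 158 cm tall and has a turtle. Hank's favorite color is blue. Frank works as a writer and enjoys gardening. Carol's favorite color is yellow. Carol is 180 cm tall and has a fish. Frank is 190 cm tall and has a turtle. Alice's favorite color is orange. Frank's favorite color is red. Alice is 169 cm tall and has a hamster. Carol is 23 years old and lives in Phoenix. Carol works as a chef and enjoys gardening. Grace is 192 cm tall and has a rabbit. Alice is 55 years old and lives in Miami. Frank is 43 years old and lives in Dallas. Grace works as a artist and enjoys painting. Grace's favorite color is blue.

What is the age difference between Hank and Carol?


|53 - 23| = 30

30


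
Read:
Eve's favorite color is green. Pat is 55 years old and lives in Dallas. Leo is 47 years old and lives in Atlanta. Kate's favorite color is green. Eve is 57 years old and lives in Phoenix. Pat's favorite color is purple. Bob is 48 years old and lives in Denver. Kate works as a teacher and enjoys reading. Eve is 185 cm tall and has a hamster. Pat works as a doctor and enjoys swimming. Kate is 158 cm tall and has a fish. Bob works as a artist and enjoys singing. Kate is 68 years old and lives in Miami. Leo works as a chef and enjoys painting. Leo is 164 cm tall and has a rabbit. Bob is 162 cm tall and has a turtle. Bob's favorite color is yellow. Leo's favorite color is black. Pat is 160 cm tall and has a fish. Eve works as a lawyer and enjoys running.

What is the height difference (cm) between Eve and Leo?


|185 - 164| = 21

21


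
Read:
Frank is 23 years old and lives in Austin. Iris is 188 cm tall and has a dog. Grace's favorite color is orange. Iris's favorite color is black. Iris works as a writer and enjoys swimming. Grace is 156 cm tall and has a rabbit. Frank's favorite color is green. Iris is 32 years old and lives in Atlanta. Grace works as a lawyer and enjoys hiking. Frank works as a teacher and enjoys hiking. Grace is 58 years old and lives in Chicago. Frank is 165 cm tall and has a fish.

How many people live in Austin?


Count in Austin: 1

1


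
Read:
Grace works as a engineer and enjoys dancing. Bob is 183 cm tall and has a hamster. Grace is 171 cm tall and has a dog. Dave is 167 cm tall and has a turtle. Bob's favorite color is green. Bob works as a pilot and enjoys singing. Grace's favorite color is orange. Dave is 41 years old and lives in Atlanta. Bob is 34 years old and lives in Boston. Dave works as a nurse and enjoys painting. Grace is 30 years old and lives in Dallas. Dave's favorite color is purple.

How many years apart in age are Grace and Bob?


30 vs 34, diff = 4

4


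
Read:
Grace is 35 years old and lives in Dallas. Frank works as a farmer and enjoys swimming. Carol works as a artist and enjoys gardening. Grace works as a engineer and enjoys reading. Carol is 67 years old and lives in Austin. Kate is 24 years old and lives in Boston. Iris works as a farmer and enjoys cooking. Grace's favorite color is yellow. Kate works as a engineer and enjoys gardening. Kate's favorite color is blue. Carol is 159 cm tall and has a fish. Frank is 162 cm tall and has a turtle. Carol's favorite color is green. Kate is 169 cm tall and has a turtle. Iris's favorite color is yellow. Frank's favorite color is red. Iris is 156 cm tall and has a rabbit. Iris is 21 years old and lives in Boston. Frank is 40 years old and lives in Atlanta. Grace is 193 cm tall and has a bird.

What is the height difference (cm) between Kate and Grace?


|169 - 193| = 24

24


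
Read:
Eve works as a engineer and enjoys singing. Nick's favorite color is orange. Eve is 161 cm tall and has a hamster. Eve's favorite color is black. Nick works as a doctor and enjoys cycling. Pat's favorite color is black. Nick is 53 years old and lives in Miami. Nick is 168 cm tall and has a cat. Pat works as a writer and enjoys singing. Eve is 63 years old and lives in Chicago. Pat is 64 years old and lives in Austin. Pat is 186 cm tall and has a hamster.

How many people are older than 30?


Filter: 3

3


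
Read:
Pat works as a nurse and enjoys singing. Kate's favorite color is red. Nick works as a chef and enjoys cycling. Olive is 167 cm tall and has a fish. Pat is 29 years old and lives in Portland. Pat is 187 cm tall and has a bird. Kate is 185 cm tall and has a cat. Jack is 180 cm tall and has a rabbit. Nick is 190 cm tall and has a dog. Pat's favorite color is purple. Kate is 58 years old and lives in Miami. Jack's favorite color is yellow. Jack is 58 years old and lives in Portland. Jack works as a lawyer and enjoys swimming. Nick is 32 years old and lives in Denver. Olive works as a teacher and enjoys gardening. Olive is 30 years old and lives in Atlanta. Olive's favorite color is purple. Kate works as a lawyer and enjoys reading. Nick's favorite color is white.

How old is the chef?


The chef is Nick, age 32

32


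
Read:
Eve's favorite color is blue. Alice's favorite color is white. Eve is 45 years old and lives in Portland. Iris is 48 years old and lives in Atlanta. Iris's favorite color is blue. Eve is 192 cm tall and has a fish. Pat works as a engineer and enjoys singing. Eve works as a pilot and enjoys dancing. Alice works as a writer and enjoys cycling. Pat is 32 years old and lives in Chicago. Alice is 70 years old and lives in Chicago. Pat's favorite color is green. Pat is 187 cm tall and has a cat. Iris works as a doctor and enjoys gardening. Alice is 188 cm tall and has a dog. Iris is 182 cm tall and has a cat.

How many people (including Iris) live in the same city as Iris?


Iris lives in Atlanta. Count = 1

1


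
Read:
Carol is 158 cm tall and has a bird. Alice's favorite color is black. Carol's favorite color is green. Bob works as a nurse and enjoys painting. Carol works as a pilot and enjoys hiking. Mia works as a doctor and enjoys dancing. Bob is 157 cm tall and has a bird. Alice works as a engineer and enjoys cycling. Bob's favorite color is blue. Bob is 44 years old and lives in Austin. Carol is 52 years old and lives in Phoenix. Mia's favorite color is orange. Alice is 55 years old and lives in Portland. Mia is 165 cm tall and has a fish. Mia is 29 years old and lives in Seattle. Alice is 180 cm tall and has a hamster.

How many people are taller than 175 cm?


Taller than 175: 1

1


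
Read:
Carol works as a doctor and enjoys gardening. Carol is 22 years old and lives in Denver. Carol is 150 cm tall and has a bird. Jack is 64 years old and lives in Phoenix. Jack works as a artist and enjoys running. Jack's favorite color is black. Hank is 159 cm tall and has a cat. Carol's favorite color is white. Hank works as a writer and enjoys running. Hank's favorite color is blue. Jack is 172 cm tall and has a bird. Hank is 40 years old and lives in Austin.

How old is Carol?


Carol is 22 years old

22


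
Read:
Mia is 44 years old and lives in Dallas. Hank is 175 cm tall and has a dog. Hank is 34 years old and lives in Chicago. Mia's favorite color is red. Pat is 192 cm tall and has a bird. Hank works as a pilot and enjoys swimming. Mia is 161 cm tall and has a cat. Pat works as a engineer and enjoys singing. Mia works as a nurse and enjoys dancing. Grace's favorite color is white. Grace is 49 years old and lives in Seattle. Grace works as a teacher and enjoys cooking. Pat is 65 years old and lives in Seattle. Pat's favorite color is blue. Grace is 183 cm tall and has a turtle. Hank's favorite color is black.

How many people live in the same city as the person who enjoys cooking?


Person with hobby cooking is Grace, city Seattle. Count = 2

2


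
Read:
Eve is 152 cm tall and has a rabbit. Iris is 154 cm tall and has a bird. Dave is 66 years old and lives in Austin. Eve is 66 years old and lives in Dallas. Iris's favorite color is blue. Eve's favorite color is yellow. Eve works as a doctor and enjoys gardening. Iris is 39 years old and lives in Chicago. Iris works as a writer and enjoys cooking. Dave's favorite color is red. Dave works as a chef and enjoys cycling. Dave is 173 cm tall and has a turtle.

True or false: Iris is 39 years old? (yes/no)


Iris is actually 39. yes

yes


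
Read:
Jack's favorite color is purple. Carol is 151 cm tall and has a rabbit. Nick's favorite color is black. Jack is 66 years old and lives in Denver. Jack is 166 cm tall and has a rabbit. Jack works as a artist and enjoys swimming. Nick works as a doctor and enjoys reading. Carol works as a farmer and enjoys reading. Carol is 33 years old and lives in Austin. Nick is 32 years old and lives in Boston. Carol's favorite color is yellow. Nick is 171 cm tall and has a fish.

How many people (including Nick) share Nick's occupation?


Nick is a doctor. Count = 1

1


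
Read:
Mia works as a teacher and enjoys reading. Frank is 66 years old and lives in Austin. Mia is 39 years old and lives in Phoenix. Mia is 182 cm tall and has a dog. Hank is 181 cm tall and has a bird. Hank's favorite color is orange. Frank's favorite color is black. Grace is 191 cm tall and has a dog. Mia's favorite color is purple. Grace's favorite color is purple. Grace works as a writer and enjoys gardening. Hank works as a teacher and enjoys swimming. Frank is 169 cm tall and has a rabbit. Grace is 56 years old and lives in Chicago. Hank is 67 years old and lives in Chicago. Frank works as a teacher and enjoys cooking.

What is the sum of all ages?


67+39+56+66 = 228

228


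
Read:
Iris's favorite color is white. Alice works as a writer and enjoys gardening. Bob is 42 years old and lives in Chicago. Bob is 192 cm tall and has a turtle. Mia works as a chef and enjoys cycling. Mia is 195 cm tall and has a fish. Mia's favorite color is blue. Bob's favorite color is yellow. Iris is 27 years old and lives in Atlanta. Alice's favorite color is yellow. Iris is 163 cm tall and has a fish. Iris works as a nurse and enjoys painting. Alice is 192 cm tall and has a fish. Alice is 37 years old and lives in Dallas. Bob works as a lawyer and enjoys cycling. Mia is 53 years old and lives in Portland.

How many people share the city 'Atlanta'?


Count: 1

1


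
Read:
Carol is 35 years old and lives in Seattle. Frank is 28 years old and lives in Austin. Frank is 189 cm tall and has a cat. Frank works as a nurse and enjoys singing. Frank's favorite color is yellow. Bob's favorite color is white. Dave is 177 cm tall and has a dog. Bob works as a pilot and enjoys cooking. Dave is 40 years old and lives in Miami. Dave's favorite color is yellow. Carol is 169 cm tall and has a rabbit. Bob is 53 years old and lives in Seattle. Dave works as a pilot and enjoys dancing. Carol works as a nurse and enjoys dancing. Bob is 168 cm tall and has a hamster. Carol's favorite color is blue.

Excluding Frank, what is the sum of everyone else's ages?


Sum (excluding Frank): 128

128


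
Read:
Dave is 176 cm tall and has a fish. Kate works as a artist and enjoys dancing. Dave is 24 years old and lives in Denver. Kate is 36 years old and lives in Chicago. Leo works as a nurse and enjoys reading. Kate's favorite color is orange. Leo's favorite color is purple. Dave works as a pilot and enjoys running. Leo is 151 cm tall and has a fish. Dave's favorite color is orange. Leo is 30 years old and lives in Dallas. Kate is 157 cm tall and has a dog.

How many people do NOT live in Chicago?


Not in Chicago: 2

2


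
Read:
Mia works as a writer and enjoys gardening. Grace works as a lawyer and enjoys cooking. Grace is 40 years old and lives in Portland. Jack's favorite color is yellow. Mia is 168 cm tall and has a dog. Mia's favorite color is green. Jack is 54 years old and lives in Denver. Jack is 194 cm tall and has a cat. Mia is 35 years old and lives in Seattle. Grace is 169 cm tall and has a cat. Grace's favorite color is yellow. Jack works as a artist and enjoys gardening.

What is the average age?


Sum=129, n=3, avg=43

43


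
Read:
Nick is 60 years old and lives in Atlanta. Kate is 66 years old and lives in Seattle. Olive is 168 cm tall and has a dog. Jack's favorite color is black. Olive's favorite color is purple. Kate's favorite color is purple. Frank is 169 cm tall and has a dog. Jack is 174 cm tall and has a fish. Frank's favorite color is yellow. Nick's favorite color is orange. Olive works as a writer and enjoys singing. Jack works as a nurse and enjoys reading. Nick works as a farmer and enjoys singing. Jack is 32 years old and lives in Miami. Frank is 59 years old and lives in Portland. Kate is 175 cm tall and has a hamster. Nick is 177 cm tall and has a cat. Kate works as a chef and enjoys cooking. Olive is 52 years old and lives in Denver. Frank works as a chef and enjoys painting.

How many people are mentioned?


People: Kate, Frank, Jack, Nick, Olive. Count = 5

5


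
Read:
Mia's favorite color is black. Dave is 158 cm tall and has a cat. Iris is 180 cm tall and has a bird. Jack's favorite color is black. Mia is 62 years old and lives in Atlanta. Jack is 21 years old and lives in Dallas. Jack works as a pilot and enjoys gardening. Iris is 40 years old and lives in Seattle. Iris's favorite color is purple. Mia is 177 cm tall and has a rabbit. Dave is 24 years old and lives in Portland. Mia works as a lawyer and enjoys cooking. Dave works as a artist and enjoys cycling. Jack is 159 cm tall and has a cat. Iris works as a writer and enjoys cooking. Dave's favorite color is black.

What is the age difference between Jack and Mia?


|21 - 62| = 41

41


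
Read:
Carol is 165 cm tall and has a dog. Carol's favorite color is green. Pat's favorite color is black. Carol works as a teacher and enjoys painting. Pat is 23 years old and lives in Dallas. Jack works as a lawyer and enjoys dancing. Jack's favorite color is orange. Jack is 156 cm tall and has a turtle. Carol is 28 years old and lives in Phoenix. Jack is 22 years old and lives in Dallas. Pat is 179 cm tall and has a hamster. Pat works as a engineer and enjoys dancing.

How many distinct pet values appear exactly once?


Unique pet values: 3

3


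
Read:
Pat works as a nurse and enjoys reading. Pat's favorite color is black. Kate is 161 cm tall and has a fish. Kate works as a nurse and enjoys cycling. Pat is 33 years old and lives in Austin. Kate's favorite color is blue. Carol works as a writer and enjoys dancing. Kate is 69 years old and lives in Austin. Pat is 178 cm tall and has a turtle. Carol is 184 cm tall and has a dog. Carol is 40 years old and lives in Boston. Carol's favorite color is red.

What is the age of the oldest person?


Oldest: Kate at 69

69


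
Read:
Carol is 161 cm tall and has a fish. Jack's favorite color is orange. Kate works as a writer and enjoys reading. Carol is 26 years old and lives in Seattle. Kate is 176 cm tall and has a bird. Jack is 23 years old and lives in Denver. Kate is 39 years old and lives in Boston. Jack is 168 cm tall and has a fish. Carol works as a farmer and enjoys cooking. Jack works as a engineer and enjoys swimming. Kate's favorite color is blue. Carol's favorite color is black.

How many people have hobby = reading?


Count: 1

1


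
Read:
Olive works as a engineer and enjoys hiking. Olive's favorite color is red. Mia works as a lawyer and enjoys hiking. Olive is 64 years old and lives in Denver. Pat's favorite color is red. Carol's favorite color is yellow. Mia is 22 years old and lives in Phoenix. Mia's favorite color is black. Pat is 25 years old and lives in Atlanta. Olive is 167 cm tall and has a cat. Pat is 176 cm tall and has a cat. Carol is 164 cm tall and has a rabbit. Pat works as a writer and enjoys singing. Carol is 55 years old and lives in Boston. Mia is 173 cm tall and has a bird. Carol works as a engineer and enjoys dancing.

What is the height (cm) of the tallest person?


Tallest: Pat at 176 cm

176


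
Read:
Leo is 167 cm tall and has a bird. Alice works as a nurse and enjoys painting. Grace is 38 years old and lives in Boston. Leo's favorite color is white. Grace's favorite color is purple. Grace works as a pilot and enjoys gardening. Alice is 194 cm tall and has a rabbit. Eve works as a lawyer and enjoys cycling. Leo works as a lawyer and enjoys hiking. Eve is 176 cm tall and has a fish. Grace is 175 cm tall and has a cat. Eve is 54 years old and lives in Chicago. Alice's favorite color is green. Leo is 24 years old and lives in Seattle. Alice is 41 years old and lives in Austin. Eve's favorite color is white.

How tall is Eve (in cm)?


Eve is 176 cm tall

176


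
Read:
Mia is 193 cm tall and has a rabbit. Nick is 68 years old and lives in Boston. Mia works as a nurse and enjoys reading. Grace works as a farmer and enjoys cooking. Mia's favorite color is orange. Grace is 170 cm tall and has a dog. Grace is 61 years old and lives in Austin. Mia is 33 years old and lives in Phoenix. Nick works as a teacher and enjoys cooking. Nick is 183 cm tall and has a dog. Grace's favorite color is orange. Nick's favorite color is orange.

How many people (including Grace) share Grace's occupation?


Grace is a farmer. Count = 1

1


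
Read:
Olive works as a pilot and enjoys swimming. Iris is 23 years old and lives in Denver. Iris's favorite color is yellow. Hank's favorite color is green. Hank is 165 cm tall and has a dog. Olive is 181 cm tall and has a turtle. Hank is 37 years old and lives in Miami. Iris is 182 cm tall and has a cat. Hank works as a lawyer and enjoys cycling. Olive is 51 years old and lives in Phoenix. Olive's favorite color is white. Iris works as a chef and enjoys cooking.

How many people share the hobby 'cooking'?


Count: 1

1


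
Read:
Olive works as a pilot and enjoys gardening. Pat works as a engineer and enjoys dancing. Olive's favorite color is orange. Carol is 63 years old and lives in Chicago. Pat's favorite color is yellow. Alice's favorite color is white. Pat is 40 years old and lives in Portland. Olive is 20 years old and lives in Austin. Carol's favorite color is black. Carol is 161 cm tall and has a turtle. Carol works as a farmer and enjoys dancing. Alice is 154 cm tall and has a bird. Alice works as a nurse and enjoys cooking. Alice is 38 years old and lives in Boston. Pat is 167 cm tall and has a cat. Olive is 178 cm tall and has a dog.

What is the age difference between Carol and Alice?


|63 - 38| = 25

25


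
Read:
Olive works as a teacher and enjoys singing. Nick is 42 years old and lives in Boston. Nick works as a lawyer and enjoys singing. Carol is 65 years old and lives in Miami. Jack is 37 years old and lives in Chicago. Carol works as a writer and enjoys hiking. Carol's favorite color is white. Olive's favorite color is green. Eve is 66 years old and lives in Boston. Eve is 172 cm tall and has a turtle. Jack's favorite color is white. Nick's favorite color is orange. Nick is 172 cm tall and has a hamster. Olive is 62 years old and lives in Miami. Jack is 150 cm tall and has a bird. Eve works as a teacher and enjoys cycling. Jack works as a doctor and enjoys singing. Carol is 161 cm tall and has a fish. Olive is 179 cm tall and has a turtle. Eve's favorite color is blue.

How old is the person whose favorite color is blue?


Person with favorite color=blue is Eve, age 66

66


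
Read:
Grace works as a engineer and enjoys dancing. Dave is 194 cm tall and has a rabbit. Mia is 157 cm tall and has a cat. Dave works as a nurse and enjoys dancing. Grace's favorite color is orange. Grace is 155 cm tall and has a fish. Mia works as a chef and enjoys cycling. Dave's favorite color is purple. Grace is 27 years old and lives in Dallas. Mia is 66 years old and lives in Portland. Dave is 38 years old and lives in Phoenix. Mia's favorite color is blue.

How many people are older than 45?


Filter: 1

1


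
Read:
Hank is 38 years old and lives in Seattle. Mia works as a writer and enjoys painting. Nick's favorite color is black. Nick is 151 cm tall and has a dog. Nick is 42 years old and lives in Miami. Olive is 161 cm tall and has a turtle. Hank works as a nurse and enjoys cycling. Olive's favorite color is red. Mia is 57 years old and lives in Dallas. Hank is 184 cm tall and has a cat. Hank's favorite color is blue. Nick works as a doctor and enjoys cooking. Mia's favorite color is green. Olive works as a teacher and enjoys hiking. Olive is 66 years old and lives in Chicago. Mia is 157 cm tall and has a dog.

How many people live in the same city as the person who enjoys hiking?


Person with hobby hiking is Olive, city Chicago. Count = 1

1


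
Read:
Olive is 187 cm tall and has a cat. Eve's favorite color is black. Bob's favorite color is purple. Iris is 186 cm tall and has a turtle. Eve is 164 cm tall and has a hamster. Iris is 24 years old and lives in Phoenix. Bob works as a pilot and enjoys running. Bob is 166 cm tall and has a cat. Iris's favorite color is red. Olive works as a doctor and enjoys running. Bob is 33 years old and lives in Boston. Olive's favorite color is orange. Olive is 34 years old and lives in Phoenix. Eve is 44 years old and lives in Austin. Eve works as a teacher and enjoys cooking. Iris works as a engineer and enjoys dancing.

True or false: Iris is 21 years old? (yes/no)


Iris is actually 24. no

no


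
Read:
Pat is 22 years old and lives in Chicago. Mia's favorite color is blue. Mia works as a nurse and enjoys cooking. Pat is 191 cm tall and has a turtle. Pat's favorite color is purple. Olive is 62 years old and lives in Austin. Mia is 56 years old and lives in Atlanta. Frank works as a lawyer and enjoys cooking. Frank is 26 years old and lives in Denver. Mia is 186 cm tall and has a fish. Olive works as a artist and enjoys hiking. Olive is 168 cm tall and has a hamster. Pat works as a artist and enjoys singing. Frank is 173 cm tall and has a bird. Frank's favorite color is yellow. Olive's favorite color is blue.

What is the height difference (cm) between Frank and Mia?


|173 - 186| = 13

13


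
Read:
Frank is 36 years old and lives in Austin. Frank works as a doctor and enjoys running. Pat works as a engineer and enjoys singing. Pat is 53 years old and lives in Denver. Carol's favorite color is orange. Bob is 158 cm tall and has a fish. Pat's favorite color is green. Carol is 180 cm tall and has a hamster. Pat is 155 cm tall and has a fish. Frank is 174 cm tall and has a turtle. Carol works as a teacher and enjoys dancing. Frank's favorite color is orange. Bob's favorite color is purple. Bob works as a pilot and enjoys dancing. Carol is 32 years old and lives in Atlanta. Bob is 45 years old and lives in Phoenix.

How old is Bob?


Bob is 45 years old

45


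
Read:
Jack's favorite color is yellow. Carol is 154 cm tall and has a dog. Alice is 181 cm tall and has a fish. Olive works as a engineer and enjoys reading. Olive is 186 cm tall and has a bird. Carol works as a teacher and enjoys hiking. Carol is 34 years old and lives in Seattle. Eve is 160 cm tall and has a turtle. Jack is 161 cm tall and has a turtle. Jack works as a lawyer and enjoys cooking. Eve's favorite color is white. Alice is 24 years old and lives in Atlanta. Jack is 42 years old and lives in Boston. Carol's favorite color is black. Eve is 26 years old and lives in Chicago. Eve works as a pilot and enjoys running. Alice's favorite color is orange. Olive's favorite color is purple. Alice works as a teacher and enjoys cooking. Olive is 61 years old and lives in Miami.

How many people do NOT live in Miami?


Not in Miami: 4

4


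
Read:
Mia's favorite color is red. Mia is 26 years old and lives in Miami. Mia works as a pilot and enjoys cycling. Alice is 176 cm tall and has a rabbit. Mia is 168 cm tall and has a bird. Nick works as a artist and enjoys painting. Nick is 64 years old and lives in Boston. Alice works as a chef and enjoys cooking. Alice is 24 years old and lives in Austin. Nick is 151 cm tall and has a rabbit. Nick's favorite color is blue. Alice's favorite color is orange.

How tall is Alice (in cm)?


Alice is 176 cm tall

176


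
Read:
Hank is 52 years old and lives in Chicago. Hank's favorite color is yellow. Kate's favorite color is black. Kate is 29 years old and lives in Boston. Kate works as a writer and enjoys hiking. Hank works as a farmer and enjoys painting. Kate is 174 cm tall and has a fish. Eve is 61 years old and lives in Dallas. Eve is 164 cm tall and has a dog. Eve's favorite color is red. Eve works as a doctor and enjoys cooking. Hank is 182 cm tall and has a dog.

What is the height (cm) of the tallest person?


Tallest: Hank at 182 cm

182


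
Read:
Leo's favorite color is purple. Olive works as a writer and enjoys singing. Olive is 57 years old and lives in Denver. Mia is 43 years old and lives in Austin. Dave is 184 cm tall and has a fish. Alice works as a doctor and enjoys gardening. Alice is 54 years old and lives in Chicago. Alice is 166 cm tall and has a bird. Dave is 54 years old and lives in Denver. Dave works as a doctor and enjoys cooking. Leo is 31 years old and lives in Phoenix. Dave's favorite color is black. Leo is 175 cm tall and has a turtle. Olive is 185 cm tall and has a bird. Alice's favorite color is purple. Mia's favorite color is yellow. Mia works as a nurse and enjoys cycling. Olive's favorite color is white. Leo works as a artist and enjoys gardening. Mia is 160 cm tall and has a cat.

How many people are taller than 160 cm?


Taller than 160: 4

4


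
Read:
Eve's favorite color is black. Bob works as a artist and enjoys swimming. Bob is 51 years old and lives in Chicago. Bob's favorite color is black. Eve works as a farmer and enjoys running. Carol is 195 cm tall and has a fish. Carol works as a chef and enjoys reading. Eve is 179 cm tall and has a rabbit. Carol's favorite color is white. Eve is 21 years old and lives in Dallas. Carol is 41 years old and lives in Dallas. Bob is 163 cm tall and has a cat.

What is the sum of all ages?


51+41+21 = 113

113


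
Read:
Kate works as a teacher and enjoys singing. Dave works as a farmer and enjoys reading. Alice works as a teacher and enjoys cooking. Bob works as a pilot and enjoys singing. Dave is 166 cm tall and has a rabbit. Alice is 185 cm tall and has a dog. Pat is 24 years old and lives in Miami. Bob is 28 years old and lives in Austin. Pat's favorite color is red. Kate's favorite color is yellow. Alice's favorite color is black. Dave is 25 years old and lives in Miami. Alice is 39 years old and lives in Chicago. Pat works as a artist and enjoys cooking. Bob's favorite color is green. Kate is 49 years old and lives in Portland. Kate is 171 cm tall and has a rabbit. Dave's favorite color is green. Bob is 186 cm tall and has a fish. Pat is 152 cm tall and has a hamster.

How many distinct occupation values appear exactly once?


Unique occupation values: 3

3


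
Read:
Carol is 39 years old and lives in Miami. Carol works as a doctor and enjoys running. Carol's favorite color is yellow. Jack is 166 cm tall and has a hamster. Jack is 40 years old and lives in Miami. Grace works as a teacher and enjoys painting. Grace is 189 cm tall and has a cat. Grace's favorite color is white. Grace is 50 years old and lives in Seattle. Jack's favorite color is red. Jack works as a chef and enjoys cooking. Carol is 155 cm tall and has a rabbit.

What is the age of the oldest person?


Oldest: Grace at 50

50


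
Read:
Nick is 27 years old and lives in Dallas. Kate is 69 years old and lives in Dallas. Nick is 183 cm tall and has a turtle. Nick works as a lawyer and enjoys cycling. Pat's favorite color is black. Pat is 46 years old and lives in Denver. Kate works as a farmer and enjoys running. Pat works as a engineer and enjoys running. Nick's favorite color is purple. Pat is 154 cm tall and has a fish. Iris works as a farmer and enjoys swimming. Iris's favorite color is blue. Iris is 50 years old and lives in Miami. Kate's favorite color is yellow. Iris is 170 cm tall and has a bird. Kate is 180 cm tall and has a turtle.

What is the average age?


Sum=192, n=4, avg=48

48


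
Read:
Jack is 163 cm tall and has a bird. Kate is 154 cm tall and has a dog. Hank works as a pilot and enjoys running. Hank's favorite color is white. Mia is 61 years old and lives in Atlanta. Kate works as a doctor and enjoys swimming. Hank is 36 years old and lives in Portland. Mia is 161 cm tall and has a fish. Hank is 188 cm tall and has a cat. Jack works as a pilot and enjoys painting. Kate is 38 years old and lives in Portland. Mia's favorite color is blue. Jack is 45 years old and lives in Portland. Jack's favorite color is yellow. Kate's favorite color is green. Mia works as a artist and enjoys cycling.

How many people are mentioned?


People: Mia, Hank, Jack, Kate. Count = 4

4


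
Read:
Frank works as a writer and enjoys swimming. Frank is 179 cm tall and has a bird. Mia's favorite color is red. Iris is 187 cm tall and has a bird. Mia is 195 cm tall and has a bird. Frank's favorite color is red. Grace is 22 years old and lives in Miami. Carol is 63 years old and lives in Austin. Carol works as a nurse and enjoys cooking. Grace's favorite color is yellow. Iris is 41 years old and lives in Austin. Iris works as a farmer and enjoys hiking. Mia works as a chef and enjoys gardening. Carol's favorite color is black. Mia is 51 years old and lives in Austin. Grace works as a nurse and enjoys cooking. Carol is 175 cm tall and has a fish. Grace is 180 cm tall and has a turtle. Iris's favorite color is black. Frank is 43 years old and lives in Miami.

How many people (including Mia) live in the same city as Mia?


Mia lives in Austin. Count = 3

3


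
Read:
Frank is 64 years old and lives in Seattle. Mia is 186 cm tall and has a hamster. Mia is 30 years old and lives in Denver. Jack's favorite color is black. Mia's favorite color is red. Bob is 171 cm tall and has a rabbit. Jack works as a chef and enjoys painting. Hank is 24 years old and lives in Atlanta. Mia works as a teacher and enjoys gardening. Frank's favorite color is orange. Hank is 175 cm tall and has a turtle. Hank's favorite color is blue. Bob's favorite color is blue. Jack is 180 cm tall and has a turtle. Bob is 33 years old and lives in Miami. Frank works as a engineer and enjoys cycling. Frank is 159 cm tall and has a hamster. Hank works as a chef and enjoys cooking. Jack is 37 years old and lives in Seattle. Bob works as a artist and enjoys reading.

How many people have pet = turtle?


Count: 2

2


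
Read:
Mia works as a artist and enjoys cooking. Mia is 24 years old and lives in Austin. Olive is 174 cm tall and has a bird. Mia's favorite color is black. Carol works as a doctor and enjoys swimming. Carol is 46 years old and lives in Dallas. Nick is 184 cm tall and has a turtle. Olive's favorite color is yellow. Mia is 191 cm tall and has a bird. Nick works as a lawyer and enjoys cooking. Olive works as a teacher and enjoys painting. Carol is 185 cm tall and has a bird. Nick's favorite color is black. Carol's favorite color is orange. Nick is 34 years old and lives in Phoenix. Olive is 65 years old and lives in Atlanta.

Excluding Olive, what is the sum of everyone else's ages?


Sum (excluding Olive): 104

104


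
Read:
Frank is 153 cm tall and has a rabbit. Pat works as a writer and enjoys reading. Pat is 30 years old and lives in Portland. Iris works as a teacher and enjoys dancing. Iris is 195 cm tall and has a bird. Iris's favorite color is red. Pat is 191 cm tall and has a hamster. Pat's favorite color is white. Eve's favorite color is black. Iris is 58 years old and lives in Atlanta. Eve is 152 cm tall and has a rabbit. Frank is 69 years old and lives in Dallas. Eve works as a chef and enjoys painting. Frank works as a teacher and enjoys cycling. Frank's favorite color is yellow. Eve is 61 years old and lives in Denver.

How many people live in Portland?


Count in Portland: 1

1


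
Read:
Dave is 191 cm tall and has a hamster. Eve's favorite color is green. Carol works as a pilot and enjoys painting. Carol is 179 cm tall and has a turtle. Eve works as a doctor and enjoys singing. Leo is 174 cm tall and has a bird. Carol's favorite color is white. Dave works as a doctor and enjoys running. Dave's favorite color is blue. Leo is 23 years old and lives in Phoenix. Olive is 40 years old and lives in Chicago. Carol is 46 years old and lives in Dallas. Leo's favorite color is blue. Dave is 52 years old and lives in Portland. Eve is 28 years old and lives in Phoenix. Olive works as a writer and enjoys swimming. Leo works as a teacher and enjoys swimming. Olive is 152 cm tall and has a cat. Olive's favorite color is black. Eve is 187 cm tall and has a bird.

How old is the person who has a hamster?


Person with hamster is Dave, age 52

52


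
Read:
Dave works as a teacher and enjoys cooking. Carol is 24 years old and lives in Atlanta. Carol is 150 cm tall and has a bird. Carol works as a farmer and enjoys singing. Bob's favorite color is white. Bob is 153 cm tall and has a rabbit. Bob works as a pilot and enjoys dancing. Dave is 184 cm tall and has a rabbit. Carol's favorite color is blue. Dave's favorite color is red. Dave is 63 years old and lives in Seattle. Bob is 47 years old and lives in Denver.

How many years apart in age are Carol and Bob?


24 vs 47, diff = 23

23


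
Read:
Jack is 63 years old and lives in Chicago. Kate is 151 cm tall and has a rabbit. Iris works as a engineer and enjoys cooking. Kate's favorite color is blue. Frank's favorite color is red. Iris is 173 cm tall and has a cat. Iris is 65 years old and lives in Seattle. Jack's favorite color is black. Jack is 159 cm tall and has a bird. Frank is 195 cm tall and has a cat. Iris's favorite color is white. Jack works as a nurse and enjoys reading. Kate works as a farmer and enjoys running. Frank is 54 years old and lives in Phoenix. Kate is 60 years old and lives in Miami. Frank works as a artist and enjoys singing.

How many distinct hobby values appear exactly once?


Unique hobby values: 4

4


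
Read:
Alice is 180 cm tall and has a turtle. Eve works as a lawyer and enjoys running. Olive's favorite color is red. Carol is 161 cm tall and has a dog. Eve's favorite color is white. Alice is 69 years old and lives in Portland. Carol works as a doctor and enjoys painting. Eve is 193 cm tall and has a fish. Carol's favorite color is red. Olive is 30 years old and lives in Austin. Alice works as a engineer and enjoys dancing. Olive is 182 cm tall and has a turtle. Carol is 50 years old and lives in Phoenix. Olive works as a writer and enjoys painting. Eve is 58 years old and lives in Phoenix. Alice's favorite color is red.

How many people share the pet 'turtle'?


Count: 2

2


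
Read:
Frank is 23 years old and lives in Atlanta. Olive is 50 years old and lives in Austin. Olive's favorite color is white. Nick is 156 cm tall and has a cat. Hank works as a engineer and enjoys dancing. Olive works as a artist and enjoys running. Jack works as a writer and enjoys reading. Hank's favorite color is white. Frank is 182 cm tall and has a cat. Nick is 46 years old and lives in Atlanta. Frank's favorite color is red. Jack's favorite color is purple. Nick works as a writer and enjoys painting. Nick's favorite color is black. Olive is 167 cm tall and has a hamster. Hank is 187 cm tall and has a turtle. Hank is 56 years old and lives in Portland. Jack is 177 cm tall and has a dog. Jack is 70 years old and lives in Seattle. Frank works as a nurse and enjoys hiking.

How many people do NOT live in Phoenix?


Not in Phoenix: 5

5


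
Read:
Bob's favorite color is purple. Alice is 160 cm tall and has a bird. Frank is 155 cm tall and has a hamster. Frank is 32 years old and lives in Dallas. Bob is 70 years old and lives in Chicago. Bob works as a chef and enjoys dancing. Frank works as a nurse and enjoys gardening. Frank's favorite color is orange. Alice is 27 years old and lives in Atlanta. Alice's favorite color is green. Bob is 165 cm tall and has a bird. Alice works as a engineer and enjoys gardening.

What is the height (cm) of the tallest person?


Tallest: Bob at 165 cm

165


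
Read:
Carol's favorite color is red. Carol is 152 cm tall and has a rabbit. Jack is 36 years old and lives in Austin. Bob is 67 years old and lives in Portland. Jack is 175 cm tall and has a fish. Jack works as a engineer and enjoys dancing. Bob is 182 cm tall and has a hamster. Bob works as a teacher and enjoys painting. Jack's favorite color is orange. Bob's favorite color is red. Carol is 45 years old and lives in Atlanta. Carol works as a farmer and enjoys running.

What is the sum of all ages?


67+45+36 = 148

148


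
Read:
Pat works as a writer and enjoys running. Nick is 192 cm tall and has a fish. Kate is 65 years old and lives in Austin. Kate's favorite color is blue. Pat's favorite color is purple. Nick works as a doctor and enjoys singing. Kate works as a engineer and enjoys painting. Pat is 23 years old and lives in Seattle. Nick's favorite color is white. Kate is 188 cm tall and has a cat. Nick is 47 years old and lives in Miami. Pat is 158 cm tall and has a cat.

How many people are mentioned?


People: Nick, Pat, Kate. Count = 3

3
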